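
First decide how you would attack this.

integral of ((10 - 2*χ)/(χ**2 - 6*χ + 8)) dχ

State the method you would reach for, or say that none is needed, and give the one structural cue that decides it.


Diagnosis: partial fractions — break χ**2 - 6*χ + 8 into its roots and the integral splits into logarithm-sized bites.


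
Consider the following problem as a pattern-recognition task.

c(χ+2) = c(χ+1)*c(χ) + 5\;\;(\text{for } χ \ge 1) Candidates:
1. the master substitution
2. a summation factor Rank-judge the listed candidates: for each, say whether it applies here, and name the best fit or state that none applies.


Diagnosis: no special technique — the recurrence is nonlinear in the sequence values; study it directly, no linear machinery applies.
- the master substitution — the recursion steps by a constant offset, so exponential reindexing is pointless.
- a summation factor: the recursion is nonlinear — outside the first-order linear family a summation factor addresses.


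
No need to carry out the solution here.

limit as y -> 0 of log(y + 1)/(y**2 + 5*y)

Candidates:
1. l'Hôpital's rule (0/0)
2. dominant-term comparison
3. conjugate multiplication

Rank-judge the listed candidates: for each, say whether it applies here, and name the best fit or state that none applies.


Verdict: l'Hôpital's rule (0/0) — both numerator and denominator vanish at 0: the genuine 0/0 indeterminate that l'Hôpital exists for. The standard small-argument limits would also carry it; the rule is the systematic route.
- l'Hôpital's rule (0/0): yes — fits the structure here.
- dominant-term comparison — no dominant-degree comparison decides it.
- conjugate multiplication: no difference of divergent radicals appears, so rationalizing has nothing to cancel.


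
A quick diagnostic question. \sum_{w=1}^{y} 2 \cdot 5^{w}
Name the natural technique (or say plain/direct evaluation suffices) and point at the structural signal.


Method: the geometric series formula — consecutive terms stand in a fixed index-free ratio — the geometric sum formula closes it.


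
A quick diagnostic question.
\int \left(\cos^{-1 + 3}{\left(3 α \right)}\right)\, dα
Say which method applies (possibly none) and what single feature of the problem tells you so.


Best approach: a trigonometric identity — even powers like \cos^{-1 + 3}{\left(3 α \right)} never integrate directly; the half-angle identity lowers the degree first.


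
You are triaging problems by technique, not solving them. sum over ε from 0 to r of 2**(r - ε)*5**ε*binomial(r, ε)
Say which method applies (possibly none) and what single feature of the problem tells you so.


Verdict: the binomial theorem — binomial(r, ε) weighting matched powers of 5 and 2 is the expanded form of (5 + 2)^r — fold it back up.


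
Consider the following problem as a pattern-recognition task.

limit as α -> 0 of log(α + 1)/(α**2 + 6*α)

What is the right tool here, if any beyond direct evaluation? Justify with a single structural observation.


Method: l'Hôpital's rule (0/0) — numerator and denominator both vanish at 0 — a genuine 0/0 form, which is exactly when l'Hôpital applies. Expanding numerator and denominator to first order gives the same value — the rule automates exactly that.


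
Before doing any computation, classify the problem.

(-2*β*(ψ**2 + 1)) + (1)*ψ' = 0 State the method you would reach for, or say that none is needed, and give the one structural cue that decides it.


Best approach: separation of variables — solved for the derivative, the right side splits multiplicatively into a function of each variable alone — divide and integrate each side.


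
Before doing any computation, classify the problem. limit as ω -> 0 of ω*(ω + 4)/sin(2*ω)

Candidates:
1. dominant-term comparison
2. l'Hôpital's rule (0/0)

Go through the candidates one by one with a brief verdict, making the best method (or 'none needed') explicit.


Best approach: l'Hôpital's rule (0/0) — the 0/0 form at 0 is the signature situation for l'Hôpital's rule. One could equally expand both pieces locally and compare leading terms; the rule does that in one stroke.
- dominant-term comparison — this is not a rational comparison of growth rates at infinity.
- l'Hôpital's rule (0/0) — applicable, and directly so.


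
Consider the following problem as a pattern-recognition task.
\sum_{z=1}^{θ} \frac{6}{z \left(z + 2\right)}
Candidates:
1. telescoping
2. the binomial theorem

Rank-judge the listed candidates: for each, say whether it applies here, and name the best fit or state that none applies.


Verdict: telescoping — rewrite \frac{6}{z \left(z + 2\right)} as simple fractions and successive terms eat each other — only the edges survive.
- telescoping — a fit — the right tool for this form.
- the binomial theorem: no binomial coefficients pair with matched powers.


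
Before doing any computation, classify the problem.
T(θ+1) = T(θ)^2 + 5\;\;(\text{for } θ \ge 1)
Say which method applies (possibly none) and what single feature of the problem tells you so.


Method: no special technique — once the recursion is nonlinear, characteristic roots, master substitutions, and summation factors are all off the table.


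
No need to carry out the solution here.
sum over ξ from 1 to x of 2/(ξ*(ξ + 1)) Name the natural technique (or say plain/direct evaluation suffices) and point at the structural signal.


Verdict: telescoping — the denominator's roots in 2/(ξ*(ξ + 1)) sit an integer apart: decomposition produces a self-cancelling chain.


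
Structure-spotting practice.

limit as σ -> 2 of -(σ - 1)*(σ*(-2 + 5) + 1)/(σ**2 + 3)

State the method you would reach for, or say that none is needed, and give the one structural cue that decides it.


Technique: no special technique — the expression is continuous at 2 — substitute and evaluate; no indeterminate form appears.


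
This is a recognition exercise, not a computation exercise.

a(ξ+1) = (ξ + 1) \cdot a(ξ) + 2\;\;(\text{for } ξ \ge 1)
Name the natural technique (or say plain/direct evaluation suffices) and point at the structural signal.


Verdict: a summation factor — first-order, linear, moving coefficient ξ + 1: the discrete analogue of an integrating factor handles it.


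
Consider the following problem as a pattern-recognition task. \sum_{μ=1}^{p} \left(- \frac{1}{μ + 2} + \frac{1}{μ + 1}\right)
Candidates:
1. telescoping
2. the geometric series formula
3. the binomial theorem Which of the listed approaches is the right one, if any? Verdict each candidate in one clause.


Method: telescoping — this sum is a zipper: each term contributes \frac{1}{μ + 1} and removes the next index's value, which the following term puts back, closing term by term.
- telescoping — a fit — the right tool for this form.
- the geometric series formula — dividing successive terms gives an index-dependent quantity, not a constant.
- the binomial theorem: there is no pair of bases whose matched powers would reassemble into a single binomial power.


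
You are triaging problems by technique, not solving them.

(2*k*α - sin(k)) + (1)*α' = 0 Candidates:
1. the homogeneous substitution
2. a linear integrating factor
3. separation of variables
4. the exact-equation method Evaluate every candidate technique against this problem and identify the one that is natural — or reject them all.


Verdict: a linear integrating factor — linear in the unknown with genuine forcing: multiply through by the exponential of the integrated coefficient and the left side closes into one derivative.
- the homogeneous substitution: rescaling both variables together changes the slope, so no ratio substitution collapses it.
- a linear integrating factor — a fit — the right tool for this form.
- separation of variables — the two dependences do not factor apart.
- the exact-equation method: the mixed partial derivatives differ, so the left side is not a total differential.


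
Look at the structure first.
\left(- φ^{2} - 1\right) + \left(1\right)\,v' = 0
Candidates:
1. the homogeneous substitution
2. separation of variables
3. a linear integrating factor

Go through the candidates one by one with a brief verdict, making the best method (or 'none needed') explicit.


Method: no special technique — the slope is a function of φ alone, so integrate both sides directly.
- the homogeneous substitution — rescaling both variables together changes the slope, so no ratio substitution collapses it.
- separation of variables — separation is only trivially available — with the unknown absent from the slope this is a direct integration, not a separation problem.
- a linear integrating factor: with the unknown absent the integrating factor is a formality; direct integration is the working structure.


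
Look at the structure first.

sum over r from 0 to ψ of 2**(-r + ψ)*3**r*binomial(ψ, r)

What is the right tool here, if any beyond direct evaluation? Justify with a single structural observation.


Method: the binomial theorem — terms weighting binomial(ψ, r) against matched powers of 3 and 2 reassemble into (3 + 2)^ψ by the binomial theorem.


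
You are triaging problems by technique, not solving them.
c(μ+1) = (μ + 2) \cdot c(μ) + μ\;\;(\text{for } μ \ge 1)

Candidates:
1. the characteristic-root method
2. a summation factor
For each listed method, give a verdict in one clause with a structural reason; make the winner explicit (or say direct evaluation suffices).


Technique: a summation factor — an index-dependent multiplier μ + 2 rules out characteristic roots; a summation factor converts it to a pure difference.
- the characteristic-root method: an index-dependent weight blocks the pure exponential ansatz.
- a summation factor — yes, a natural case for it.


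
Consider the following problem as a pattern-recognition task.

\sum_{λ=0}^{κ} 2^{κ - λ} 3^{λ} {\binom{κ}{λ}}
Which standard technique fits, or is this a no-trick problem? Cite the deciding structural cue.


Technique: the binomial theorem — the binomial coefficients weight matched powers of 3 and 2, which is exactly the expansion of a binomial power.


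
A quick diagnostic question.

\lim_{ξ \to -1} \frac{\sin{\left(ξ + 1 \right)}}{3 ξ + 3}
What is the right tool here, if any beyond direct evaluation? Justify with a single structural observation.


Best approach: l'Hôpital's rule (0/0) — numerator and denominator both vanish at -1 — a genuine 0/0 form, which is exactly when l'Hôpital applies. Known elementary limits would finish this too — the rule just bypasses the case analysis.


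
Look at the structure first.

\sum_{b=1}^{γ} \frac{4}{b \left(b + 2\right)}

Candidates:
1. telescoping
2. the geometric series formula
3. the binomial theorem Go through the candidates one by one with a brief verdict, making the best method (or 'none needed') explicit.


Diagnosis: telescoping — poles of \frac{4}{b \left(b + 2\right)} differ by an integer, the telltale of a telescoping partial-fraction sum.
- telescoping: yes — fits the structure here.
- the geometric series formula: there is no constant term-to-term ratio.
- the binomial theorem — there is no pair of bases whose matched powers would reassemble into a single binomial power.


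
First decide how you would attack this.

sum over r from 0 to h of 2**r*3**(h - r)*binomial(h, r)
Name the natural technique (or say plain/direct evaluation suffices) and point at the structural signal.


Best approach: the binomial theorem — the summand is term r of a binomial expansion in 2 and 3; the whole sum is a single power.


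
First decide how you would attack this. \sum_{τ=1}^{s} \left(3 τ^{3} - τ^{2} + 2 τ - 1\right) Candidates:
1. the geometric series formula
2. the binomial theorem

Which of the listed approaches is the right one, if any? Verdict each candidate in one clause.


Verdict: no special technique — no cancellation, no constant ratio, no binomial weights — just polynomial terms summed directly.
- the geometric series formula — the ratio of consecutive terms depends on the index.
- the binomial theorem — no binomial coefficients pair up with complementary powers here.


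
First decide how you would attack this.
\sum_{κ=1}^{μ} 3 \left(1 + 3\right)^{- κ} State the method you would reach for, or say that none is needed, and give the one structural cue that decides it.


Method: the geometric series formula — consecutive terms stand in a fixed index-free ratio — the geometric sum formula closes it.


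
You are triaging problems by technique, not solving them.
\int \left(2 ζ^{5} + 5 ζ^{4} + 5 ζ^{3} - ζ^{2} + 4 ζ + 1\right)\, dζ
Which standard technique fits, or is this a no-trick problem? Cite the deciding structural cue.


Diagnosis: no special technique — a term-by-term power-rule job in ζ; no substitution or rearrangement earns its keep here.


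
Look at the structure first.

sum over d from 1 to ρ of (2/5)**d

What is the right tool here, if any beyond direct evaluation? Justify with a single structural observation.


Diagnosis: the geometric series formula — each summand is the previous one scaled by 2/5; that constant multiplier is itself the geometric structure.


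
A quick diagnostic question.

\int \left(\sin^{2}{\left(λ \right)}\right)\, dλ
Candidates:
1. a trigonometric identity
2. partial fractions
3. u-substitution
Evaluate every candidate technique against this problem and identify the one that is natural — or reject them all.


Method: a trigonometric identity — an even power like \sin^{2}{\left(λ \right)} flattens under the half-angle identity into first-degree cosines you can integrate directly.
- a trigonometric identity: yes, a natural case for it.
- partial fractions: there is no rational-function structure to decompose.
- u-substitution: no subexpression of the integrand pairs with its own derivative as a factor — individual terms may offer their own substitutions, but any change of variable covering the whole integral would have to be constructed from outside the expression.


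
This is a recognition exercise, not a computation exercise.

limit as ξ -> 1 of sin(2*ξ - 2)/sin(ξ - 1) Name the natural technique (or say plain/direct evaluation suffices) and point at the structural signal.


Verdict: l'Hôpital's rule (0/0) — substituting 1 gives 0 over 0; differentiate top and bottom once and re-evaluate. The standard small-argument limits would also carry it; the rule is the systematic route.


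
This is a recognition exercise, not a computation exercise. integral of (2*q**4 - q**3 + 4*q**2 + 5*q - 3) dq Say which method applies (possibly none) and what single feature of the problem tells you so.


Diagnosis: no special technique — a term-by-term power-rule job in q; no substitution or rearrangement earns its keep here.


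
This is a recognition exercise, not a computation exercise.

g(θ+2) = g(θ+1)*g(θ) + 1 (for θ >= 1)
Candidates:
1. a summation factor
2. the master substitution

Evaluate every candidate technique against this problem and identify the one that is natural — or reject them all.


Method: no special technique — the unknown sequence enters the update nonlinearly, so no linear method fits the recurrence as written — direct iteration remains.
- a summation factor — no summation factor applies — the rule is not linear in the sequence values.
- the master substitution — there is no divide-the-index recursive argument.


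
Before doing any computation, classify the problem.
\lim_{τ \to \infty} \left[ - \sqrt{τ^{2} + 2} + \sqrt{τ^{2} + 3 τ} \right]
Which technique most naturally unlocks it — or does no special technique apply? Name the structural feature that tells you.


Technique: conjugate multiplication — neither \sqrt{τ^{2} + 3 τ} nor \sqrt{τ^{2} + 2} converges alone, so rewrite their difference as a conjugate-rationalized quotient first.


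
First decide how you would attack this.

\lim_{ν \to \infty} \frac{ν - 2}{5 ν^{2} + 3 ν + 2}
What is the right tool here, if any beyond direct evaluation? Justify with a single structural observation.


Method: dominant-term comparison — divide through by the highest power of ν; every lower-order term dies and the dominant terms decide the limit. Differentiating the expression as a single quotient would eventually settle it as well; matching dominant growth settles it immediately.


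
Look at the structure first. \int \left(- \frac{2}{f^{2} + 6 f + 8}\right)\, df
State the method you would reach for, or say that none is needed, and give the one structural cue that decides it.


Diagnosis: partial fractions — rational integrand, reducible denominator f^{2} + 6 f + 8: decompose first, integrate second.


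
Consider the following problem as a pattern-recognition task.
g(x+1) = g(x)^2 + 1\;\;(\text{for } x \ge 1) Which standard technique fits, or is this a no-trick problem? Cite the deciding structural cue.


Method: no special technique — the new term depends nonlinearly on the old ones, which disqualifies every superposition-based technique.


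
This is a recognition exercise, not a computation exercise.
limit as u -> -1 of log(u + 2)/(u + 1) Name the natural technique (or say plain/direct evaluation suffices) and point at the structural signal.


Best approach: l'Hôpital's rule (0/0) — numerator and denominator both vanish at -1 — a genuine 0/0 form, which is exactly when l'Hôpital applies. The standard small-argument limits would also carry it; the rule is the systematic route.


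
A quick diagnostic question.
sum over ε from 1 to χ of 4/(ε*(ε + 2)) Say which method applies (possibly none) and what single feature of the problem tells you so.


Method: telescoping — poles of 4/(ε*(ε + 2)) differ by an integer, the telltale of a telescoping partial-fraction sum.


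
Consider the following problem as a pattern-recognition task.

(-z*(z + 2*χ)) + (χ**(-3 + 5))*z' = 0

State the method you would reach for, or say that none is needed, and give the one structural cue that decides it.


Best approach: the homogeneous substitution — the slope is degree-zero homogeneous: the ratio substitution v = z/χ collapses it. A Bernoulli rewrite works here as the equation stands — the homogeneous substitution is the more immediate reading.


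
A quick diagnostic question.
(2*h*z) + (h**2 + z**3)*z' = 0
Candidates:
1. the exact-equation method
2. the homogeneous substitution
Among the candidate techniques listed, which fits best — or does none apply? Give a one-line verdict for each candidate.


Diagnosis: the exact-equation method — 2*h*z and h**2 + z**3 pass the exactness check on the nose, so no integrating factor in h or z is needed at all.
- the exact-equation method — applies; the problem has the shape this method handles.
- the homogeneous substitution — the slope is not a function of the ratio of the variables alone.


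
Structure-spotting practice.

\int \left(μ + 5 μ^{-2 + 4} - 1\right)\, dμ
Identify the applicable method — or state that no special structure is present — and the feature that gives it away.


Verdict: no special technique — the integrand is a sum of constant multiples of powers of μ — integrate term by term.


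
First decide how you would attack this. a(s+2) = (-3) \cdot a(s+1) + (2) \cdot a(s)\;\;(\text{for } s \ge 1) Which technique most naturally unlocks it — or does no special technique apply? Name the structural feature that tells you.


Verdict: the characteristic-root method — linear, homogeneous, constant coefficients: solutions of the form r^s exist — find the roots of the characteristic polynomial.


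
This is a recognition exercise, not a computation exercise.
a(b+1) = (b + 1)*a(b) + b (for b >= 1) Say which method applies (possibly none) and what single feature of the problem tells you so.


Best approach: a summation factor — the coefficient b + 1 drifts with the index, so no fixed root exists; normalizing by the cumulative product telescopes it.


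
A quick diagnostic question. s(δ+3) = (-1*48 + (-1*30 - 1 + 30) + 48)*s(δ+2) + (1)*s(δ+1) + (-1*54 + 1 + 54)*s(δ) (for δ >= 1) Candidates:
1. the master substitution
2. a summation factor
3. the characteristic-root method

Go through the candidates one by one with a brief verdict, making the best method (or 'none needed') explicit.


Method: the characteristic-root method — every coefficient is a fixed number and the forcing is zero — substitute r^δ and read off the root equation.
- the master substitution — no fixed divisor shrinks the index between calls.
- a summation factor — a summation factor telescopes one-step recursions; this one carries higher-order memory.
- the characteristic-root method: a fit — the right tool for this form.


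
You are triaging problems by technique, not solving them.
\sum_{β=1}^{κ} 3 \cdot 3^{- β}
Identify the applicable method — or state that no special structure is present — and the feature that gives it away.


Best approach: the geometric series formula — consecutive terms stand in a fixed index-free ratio — the geometric sum formula closes it.


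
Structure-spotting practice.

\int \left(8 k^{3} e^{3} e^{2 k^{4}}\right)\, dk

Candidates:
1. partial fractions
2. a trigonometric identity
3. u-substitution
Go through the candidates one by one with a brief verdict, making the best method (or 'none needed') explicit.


Best approach: u-substitution — collected, the integrand has one factor that is, up to a constant, the derivative of an inner expression the rest depends on — substitute for that inner expression.
- partial fractions — the expression is not a ratio of polynomials that decomposes further.
- a trigonometric identity: there is no trigonometric structure at all — the integrand carries no sine or cosine to rewrite.
- u-substitution: applies; the problem has the shape this method handles.


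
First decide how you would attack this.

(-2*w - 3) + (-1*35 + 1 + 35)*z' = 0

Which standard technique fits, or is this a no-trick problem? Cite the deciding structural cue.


Verdict: no special technique — solved for the derivative, z never appears on the right — this is a direct integration in w, not a differential-equations problem at heart.


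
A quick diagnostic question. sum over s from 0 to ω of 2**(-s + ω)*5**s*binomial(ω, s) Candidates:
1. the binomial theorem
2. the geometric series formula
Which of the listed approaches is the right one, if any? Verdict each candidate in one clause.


Best approach: the binomial theorem — binomial(ω, s) weighting matched powers of 5 and 2 is the expanded form of (5 + 2)^ω — fold it back up.
- the binomial theorem: applies; the problem has the shape this method handles.
- the geometric series formula — there is no constant term-to-term ratio.


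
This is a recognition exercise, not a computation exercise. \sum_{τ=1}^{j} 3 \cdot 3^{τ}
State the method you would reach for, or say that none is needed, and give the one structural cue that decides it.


Diagnosis: the geometric series formula — the ratio of consecutive terms is the constant 3, independent of the index — a geometric sum.


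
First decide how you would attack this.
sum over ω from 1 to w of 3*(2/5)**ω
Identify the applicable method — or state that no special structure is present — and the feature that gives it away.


Technique: the geometric series formula — check a ratio of consecutive terms: it is 2/5, independent of the index, so the geometric formula closes the sum.


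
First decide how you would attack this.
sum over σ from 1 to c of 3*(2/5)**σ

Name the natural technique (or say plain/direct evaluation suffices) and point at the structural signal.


Diagnosis: the geometric series formula — term-over-term division gives 2/5 every time — index-free ratio, geometric sum formula applies.


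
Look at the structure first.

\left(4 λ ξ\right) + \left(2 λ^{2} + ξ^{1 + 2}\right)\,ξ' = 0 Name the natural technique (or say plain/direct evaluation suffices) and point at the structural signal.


Verdict: the exact-equation method — because the two cross partials coincide, the form is conservative as written — recover its potential in (λ, ξ).


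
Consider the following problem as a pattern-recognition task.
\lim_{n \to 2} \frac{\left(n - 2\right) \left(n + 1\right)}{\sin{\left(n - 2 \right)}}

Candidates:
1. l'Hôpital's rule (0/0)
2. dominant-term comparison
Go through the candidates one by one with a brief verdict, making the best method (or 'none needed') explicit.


Best approach: l'Hôpital's rule (0/0) — both numerator and denominator vanish at 2: the genuine 0/0 indeterminate that l'Hôpital exists for. A first-order expansion at the point is an equally standard path; the rule packages it.
- l'Hôpital's rule (0/0): yes — fits the structure here.
- dominant-term comparison: this limit is not decided by comparing leading-term growth at infinity.


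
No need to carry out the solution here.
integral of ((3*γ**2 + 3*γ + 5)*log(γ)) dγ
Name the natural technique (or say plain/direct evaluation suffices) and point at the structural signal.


Best approach: integration by parts — choose u = log(γ): one derivative turns the logarithm algebraic, and the remaining factor 3*γ**2 + 3*γ + 5 integrates term by term under the power rule.


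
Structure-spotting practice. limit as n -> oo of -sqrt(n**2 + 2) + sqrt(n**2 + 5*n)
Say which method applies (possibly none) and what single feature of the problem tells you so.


Best approach: conjugate multiplication — the ∞ − ∞ radical form is the exact trigger for the conjugate maneuver.


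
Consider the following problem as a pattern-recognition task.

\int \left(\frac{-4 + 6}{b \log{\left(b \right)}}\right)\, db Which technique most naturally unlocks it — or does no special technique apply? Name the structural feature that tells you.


Technique: u-substitution — collected, the integrand has one factor that is, up to a constant, the derivative of an inner expression the rest depends on — substitute for that inner expression.


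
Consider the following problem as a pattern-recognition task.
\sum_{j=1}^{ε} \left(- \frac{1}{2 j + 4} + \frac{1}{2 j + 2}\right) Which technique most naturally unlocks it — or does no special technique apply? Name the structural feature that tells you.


Diagnosis: telescoping — the generic term is a one-step difference of \frac{1}{2 j + 2}, so partial sums shortcut to endpoint evaluation.


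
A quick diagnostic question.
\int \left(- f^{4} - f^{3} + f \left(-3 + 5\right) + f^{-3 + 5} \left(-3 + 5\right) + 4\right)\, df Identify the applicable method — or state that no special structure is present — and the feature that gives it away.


Technique: no special technique — nothing composite, nothing rational, nothing trigonometric — each constant-multiple power of f integrates by the power rule alone.


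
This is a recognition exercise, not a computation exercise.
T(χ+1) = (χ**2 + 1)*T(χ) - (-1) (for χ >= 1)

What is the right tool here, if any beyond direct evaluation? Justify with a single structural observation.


Verdict: a summation factor — first-order linear but the coefficient χ**2 + 1 moves with the index — divide by the cumulative product and telescope.


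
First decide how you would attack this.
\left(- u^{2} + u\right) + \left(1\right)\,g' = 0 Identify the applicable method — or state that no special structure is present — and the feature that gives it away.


Verdict: no special technique — solved for the derivative, no g appears — this is antidifferentiation in u wearing ODE clothing.


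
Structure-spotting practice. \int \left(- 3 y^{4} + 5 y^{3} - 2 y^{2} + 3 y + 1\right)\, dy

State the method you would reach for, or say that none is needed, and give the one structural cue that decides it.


Technique: no special technique — a term-by-term power-rule job in y; no substitution or rearrangement earns its keep here.


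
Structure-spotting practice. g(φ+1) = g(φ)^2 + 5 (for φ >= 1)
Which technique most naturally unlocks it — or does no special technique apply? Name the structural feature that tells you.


Technique: no special technique — the map from one term to the next is curved, not linear, so linear closed-form machinery does not attach.


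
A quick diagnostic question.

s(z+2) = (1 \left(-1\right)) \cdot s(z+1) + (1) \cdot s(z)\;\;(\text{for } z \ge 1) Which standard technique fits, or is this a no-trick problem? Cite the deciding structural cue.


Method: the characteristic-root method — every coefficient is a fixed number and the forcing is zero — substitute r^z and read off the root equation.


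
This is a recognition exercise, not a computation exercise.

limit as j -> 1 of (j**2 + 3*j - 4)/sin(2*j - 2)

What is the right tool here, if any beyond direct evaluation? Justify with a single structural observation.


Diagnosis: l'Hôpital's rule (0/0) — substituting 1 gives 0 over 0; differentiate top and bottom once and re-evaluate. A first-order expansion at the point is an equally standard path; the rule packages it.


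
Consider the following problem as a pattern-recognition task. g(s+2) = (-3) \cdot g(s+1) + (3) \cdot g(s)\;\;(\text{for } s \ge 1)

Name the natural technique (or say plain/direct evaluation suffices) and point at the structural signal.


Best approach: the characteristic-root method — because shifting s leaves the equation's coefficients unchanged, exponential trials reduce it to algebra.


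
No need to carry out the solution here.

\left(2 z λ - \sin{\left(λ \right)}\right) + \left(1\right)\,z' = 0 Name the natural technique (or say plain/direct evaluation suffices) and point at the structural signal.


Method: a linear integrating factor — linear in the unknown with genuine forcing: multiply through by the exponential of the integrated coefficient and the left side closes into one derivative.


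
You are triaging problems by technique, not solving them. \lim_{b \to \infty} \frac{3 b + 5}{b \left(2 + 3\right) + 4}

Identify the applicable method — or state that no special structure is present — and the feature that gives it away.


Diagnosis: dominant-term comparison — growth-rate triage: the leading powers of b decide the limit, everything else is noise. Differentiating the expression as a single quotient would eventually settle it as well; matching dominant growth settles it immediately.


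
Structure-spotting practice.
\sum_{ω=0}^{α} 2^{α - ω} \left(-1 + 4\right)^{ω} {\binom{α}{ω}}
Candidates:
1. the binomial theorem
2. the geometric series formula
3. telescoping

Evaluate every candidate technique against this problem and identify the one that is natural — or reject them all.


Best approach: the binomial theorem — the summand is term ω of a binomial expansion in (-1 + 4) and 2; the whole sum is a single power.
- the binomial theorem — applicable, and directly so.
- the geometric series formula: dividing successive terms gives an index-dependent quantity, not a constant.
- telescoping — the summand is not presented as a shifted difference — a telescoping rewrite may exist, but the displayed structure does not offer one.


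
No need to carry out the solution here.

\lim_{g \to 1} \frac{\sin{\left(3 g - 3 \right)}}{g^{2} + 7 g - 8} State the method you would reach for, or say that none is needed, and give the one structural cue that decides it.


Method: l'Hôpital's rule (0/0) — substituting 1 gives 0 over 0; differentiate top and bottom once and re-evaluate. A first-order expansion at the point is an equally standard path; the rule packages it.


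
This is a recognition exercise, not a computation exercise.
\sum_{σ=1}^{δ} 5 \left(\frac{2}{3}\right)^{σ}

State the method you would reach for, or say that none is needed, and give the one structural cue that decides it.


Diagnosis: the geometric series formula — check a ratio of consecutive terms: it is \frac{2}{3}, independent of the index, so the geometric formula closes the sum.


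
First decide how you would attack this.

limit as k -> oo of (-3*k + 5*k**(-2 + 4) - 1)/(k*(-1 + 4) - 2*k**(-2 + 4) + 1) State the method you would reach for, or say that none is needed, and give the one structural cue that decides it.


Technique: dominant-term comparison — growth-rate triage: the leading powers of k decide the limit, everything else is noise. Viewed as a single quotient this is an ∞/∞ form — an at-infinity application of l'Hôpital's rule would also resolve it; comparing leading growth reads the answer without differentiating.


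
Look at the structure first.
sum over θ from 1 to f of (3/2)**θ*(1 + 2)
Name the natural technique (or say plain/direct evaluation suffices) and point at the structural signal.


Best approach: the geometric series formula — consecutive terms stand in a fixed index-free ratio — the geometric sum formula closes it.


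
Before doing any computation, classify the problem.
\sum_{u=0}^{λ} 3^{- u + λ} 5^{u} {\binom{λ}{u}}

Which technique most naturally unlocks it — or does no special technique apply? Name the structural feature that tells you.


Diagnosis: the binomial theorem — {\binom{λ}{u}} weighting matched powers of 5 and 3 is the expanded form of (5 + 3)^λ — fold it back up.


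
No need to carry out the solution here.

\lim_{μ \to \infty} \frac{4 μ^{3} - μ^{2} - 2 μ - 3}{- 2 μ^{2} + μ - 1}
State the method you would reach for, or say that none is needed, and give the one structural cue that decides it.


Diagnosis: dominant-term comparison — growth-rate triage: the leading powers of μ decide the limit, everything else is noise. Viewed as a single quotient this is an ∞/∞ form — an at-infinity application of l'Hôpital's rule would also resolve it; comparing leading growth reads the answer without differentiating.


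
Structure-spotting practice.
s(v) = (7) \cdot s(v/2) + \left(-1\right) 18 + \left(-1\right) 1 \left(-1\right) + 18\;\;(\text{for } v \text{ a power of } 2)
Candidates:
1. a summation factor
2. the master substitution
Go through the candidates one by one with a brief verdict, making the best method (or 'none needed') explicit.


Diagnosis: the master substitution — treat m = log base 2 of v as the new clock: one recursion step advances m by one while v scales by 2.
- a summation factor — a divided-index call is outside the fixed-shift first-order family a summation factor normalizes.
- the master substitution — applies; the problem has the shape this method handles.


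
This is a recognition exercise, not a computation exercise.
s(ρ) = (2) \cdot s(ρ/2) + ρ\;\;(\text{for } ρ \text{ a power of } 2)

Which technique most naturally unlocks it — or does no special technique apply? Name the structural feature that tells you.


Best approach: the master substitution — treat m = log base 2 of ρ as the new clock: one recursion step advances m by one while ρ scales by 2.


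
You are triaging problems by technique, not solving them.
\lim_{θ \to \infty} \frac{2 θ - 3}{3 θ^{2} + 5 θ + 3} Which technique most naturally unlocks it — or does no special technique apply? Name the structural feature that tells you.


Verdict: dominant-term comparison — at large θ only the top-degree terms survive; compare the leading terms and the limit falls out. As a single quotient, the ∞/∞ shape would yield to repeated differentiation as well — the growth comparison gets there in one look.


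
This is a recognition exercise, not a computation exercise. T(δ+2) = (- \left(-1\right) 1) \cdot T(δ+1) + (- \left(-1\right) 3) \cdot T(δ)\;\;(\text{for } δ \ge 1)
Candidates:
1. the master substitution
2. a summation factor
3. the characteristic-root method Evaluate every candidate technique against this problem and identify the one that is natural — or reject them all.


Verdict: the characteristic-root method — try a geometric ansatz r^δ: constant coefficients turn the recurrence into one polynomial equation in r.
- the master substitution: no fixed divisor shrinks the index between calls.
- a summation factor — a summation factor telescopes one-step recursions; this one carries higher-order memory.
- the characteristic-root method: yes — fits the structure here.


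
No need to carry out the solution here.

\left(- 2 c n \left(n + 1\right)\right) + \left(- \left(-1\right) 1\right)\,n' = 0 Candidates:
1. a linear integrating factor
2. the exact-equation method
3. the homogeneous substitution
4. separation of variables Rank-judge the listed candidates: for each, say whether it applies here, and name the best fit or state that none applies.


Diagnosis: separation of variables — one side of the product carries the independent variable, the other the unknown — the textbook separation shape. Rearranged, this also fits the Bernoulli template directly; separation reads the product structure as given.
- a linear integrating factor: the unknown enters nonlinearly (through a power, a denominator, or a transcendental function), which the linear integrating-factor recipe cannot absorb as-is — any repair would come from a preliminary substitution, not the factor.
- the exact-equation method — the mixed partial derivatives differ, so the left side is not a total differential.
- the homogeneous substitution — solved for the derivative, the right side changes under joint scaling of the two variables.
- separation of variables: applicable, and directly so.


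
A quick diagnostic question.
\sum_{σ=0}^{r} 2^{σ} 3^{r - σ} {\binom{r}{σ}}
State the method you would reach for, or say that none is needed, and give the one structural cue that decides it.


Method: the binomial theorem — terms weighting {\binom{r}{σ}} against matched powers of 2 and 3 reassemble into (2 + 3)^r by the binomial theorem.


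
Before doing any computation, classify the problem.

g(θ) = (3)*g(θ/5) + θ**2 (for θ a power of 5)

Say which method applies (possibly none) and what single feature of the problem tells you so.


Method: the master substitution — the argument contracts 5-fold per step: reindex θ exponentially and solve the linear recurrence in the new index.


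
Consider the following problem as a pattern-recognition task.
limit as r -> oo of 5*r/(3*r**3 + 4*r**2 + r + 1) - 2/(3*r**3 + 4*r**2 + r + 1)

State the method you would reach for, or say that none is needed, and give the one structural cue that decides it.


Diagnosis: dominant-term comparison — growth-rate triage: the leading powers of r decide the limit, everything else is noise. As a single quotient, the ∞/∞ shape would yield to repeated differentiation as well — the growth comparison gets there in one look.


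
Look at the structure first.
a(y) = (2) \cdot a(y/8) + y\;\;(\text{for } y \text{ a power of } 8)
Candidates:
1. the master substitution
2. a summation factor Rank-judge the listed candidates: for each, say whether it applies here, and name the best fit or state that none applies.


Diagnosis: the master substitution — the argument contracts 8-fold per step: reindex y exponentially and solve the linear recurrence in the new index.
- the master substitution: yes — fits the structure here.
- a summation factor: a divided-index call is outside the fixed-shift first-order family a summation factor normalizes.


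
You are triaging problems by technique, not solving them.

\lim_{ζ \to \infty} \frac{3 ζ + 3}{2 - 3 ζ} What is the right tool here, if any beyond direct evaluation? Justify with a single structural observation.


Method: dominant-term comparison — at large ζ only the top-degree terms survive; compare the leading terms and the limit falls out. l'Hôpital's at-infinity variant applies to the expression viewed as a single quotient; the leading-term comparison is the direct route.
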